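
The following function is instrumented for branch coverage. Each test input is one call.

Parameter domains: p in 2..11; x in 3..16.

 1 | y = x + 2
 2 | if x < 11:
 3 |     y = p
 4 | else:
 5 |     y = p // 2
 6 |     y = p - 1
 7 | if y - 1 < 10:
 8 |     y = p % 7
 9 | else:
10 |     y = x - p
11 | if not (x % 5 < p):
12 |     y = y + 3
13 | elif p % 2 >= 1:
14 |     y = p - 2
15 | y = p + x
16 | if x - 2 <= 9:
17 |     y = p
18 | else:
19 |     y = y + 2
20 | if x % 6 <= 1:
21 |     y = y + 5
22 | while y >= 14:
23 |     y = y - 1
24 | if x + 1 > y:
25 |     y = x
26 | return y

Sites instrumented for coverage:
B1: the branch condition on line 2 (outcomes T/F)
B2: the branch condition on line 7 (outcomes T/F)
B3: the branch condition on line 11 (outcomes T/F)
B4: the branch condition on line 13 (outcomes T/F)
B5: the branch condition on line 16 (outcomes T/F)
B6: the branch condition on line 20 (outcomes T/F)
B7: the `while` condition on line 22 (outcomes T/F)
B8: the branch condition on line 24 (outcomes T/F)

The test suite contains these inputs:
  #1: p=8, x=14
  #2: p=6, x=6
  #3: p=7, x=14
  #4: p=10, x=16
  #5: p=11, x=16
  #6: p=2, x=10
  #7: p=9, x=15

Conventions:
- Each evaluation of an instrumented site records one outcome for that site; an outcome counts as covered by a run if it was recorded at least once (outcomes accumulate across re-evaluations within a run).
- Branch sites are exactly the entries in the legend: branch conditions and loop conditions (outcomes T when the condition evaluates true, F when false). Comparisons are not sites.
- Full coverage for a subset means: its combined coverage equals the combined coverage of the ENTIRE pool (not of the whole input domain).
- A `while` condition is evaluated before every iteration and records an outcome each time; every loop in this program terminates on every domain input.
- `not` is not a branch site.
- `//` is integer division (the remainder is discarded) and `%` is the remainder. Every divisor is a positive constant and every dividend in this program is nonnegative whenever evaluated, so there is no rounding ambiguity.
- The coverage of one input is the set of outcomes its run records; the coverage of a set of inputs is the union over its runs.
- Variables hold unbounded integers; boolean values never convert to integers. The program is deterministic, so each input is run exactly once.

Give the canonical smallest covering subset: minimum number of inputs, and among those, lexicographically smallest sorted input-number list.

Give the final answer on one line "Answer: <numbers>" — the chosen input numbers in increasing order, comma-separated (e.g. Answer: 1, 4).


input #1 (p=8, x=14): covers B1=F, B2=T, B3=F, B4=F, B5=F, B6=F, B7=T, B7=F, B8=T
input #2 (p=6, x=6): covers B1=T, B2=T, B3=F, B4=F, B5=T, B6=T, B7=F, B8=F
input #3 (p=7, x=14): covers B1=F, B2=T, B3=F, B4=T, B5=F, B6=F, B7=T, B7=F, B8=T
input #4 (p=10, x=16): covers B1=F, B2=T, B3=F, B4=F, B5=F, B6=F, B7=T, B7=F, B8=T
input #5 (p=11, x=16): covers B1=F, B2=T, B3=F, B4=T, B5=F, B6=F, B7=T, B7=F, B8=T
input #6 (p=2, x=10): covers B1=T, B2=T, B3=F, B4=F, B5=T, B6=F, B7=F, B8=T
input #7 (p=9, x=15): covers B1=F, B2=T, B3=F, B4=T, B5=F, B6=F, B7=T, B7=F, B8=T
together the pool reaches 14 outcomes: B1=T, B1=F, B2=T, B3=F, B4=T, B4=F, B5=T, B5=F, B6=T, B6=F, B7=T, B7=F, B8=T, B8=F
checked all size-1 subsets: none covers 14 outcomes (max 9/14)
at size 2, {2, 3} reaches all 14 outcomes; every lexicographically earlier size-2 subset fails
Answer: 2, 3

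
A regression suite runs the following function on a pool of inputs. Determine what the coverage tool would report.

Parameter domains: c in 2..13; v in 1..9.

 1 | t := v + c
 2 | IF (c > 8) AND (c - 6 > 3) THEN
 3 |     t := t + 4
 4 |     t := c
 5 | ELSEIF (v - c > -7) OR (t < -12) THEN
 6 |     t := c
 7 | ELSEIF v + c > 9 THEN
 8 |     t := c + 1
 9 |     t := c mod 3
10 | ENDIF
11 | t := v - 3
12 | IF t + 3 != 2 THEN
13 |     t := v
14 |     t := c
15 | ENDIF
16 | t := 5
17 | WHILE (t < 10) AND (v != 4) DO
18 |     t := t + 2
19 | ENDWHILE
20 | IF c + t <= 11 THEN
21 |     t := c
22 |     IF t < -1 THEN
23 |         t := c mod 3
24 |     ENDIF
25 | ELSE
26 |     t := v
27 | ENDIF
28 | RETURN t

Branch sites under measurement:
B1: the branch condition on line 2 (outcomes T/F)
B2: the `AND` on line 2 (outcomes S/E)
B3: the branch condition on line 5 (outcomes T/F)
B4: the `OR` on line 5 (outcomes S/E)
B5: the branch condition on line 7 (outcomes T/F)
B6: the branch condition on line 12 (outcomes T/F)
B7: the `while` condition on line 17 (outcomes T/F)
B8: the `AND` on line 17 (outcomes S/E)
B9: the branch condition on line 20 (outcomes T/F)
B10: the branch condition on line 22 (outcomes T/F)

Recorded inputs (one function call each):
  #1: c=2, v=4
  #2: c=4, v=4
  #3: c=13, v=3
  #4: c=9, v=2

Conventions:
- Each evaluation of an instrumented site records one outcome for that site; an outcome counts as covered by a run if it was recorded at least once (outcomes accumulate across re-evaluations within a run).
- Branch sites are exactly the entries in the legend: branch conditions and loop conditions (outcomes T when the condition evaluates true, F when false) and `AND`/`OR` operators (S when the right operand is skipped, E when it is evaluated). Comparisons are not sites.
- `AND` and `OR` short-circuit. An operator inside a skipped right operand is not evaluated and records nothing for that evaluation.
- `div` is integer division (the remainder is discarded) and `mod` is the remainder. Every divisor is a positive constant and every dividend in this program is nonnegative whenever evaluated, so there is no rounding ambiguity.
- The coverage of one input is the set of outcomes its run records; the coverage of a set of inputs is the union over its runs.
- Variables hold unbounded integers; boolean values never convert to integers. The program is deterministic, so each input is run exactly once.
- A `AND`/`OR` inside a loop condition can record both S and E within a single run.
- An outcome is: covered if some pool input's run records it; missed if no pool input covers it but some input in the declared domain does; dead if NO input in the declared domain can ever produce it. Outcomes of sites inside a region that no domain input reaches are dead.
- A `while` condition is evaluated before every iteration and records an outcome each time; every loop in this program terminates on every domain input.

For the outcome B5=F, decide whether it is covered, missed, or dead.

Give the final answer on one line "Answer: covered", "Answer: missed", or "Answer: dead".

no pool input records B5=F
but domain input (c=8, v=1) does record it -> reachable, so missed

Answer: missed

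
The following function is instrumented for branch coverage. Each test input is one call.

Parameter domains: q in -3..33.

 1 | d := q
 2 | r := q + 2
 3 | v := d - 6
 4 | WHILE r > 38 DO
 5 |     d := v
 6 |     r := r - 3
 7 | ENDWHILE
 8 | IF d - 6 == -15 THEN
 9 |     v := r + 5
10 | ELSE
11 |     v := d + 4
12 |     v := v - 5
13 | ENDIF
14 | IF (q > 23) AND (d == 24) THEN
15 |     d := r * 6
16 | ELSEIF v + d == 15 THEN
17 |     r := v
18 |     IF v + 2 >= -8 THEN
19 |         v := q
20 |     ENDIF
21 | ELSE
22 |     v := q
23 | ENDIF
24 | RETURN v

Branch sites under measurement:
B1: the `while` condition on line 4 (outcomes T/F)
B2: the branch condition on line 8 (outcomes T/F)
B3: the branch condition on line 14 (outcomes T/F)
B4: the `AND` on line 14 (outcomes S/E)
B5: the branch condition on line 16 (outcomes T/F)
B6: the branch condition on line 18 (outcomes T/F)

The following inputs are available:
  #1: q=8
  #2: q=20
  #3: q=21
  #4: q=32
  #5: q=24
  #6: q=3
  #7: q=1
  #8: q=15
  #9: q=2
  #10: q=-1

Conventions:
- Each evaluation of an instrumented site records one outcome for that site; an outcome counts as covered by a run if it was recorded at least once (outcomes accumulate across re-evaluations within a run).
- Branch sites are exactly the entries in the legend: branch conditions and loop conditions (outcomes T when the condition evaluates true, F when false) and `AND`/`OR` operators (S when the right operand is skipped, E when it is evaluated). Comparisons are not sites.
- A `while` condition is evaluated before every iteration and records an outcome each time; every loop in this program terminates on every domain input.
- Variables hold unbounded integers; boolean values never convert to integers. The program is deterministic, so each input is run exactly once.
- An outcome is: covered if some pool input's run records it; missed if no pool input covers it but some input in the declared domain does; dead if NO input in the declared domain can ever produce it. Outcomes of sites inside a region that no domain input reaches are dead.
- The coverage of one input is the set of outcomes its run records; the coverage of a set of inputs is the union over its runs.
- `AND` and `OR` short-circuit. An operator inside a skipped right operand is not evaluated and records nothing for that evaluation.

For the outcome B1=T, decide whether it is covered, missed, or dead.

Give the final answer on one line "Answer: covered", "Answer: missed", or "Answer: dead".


no pool input records B1=T
checking all 37 inputs in the declared domain: B1=T is never recorded -> dead
Answer: dead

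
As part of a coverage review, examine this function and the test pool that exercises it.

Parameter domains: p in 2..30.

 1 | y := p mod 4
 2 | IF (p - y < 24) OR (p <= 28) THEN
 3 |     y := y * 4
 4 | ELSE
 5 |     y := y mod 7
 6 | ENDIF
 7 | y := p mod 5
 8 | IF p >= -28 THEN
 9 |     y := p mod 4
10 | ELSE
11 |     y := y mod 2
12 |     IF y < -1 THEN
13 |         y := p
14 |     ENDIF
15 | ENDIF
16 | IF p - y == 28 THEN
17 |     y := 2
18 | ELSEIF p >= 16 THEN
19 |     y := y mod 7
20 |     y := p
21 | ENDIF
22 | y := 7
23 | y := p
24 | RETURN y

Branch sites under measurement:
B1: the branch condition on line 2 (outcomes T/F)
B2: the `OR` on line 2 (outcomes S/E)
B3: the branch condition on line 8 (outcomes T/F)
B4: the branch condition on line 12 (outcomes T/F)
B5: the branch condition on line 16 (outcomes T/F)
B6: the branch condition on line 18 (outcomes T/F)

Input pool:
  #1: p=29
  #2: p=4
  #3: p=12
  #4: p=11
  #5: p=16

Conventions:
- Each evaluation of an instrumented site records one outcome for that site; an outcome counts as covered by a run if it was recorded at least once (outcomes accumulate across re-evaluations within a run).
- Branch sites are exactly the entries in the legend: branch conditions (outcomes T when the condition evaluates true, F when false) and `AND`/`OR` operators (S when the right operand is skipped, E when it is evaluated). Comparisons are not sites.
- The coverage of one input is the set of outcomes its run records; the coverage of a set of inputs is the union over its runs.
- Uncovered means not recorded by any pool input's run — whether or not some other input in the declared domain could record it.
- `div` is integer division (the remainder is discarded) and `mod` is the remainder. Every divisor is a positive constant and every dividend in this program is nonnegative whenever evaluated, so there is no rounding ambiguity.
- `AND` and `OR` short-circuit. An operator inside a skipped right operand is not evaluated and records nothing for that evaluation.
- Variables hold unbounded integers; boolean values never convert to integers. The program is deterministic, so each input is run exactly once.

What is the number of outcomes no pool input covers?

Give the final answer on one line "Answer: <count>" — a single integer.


#1 (p=29) -> B2->E, B1->F, B3->T, B5->T; covered: B1=F, B2=E, B3=T, B5=T
#2 (p=4) -> B2->S, B1->T, B3->T, B5->F, B6->F; covered: B1=T, B2=S, B3=T, B5=F, B6=F
#3 (p=12) -> B2->S, B1->T, B3->T, B5->F, B6->F; covered: B1=T, B2=S, B3=T, B5=F, B6=F
#4 (p=11) -> B2->S, B1->T, B3->T, B5->F, B6->F; covered: B1=T, B2=S, B3=T, B5=F, B6=F
#5 (p=16) -> B2->S, B1->T, B3->T, B5->F, B6->T; covered: B1=T, B2=S, B3=T, B5=F, B6=T
union over the pool: B1=T, B1=F, B2=S, B2=E, B3=T, B5=T, B5=F, B6=T, B6=F
uncovered (3 of 12): B3=F, B4=T, B4=F
Answer: 3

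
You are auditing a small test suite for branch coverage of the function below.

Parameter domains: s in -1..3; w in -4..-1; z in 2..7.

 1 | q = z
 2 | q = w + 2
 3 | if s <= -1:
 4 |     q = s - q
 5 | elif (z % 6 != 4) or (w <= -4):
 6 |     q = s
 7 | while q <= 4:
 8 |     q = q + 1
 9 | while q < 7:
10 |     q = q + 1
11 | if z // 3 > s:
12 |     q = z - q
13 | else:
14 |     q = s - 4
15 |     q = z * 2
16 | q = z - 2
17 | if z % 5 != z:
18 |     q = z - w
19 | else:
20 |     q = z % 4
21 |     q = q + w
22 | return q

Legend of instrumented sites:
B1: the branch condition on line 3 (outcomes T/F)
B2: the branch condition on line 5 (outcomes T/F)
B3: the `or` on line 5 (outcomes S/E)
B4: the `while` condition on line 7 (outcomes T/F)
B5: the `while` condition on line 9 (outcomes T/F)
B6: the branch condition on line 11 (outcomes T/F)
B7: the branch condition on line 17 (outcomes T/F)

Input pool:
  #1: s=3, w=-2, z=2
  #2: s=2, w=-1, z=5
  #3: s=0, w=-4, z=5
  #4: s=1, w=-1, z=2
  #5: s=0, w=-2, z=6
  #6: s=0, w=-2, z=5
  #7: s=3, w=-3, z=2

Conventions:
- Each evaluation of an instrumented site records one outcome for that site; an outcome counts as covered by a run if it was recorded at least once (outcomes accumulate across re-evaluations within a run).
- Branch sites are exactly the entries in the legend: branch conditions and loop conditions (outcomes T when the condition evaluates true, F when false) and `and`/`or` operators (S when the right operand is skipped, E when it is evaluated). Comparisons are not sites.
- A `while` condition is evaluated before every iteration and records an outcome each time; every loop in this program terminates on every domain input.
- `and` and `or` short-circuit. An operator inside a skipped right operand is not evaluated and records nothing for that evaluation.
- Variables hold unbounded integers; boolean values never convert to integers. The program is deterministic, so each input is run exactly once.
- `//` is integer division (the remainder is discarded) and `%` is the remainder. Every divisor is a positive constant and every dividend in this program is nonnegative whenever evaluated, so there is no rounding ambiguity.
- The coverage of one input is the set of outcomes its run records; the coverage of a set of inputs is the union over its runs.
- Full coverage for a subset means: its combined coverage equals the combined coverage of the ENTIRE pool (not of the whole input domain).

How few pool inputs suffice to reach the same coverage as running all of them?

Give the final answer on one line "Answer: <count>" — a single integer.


#1 (s=3, w=-2, z=2) -> B1->F, B3->S, B2->T, B4->T, B4->T, B4->F, B5->T, B5->T, B5->F, B6->F, B7->F; covered: B1=F, B2=T, B3=S, B4=T, B4=F, B5=T, B5=F, B6=F, B7=F
#2 (s=2, w=-1, z=5) -> B1->F, B3->S, B2->T, B4->T, B4->T, B4->T, B4->F, B5->T, B5->T, B5->F, B6->F, B7->T; covered: B1=F, B2=T, B3=S, B4=T, B4=F, B5=T, B5=F, B6=F, B7=T
#3 (s=0, w=-4, z=5) -> B1->F, B3->S, B2->T, B4->T, B4->T, B4->T, B4->T, B4->T, B4->F, B5->T, B5->T, B5->F, B6->T, B7->T; covered: B1=F, B2=T, B3=S, B4=T, B4=F, B5=T, B5=F, B6=T, B7=T
#4 (s=1, w=-1, z=2) -> B1->F, B3->S, B2->T, B4->T, B4->T, B4->T, B4->T, B4->F, B5->T, B5->T, B5->F, B6->F, B7->F; covered: B1=F, B2=T, B3=S, B4=T, B4=F, B5=T, B5=F, B6=F, B7=F
#5 (s=0, w=-2, z=6) -> B1->F, B3->S, B2->T, B4->T, B4->T, B4->T, B4->T, B4->T, B4->F, B5->T, B5->T, B5->F, B6->T, B7->T; covered: B1=F, B2=T, B3=S, B4=T, B4=F, B5=T, B5=F, B6=T, B7=T
#6 (s=0, w=-2, z=5) -> B1->F, B3->S, B2->T, B4->T, B4->T, B4->T, B4->T, B4->T, B4->F, B5->T, B5->T, B5->F, B6->T, B7->T; covered: B1=F, B2=T, B3=S, B4=T, B4=F, B5=T, B5=F, B6=T, B7=T
#7 (s=3, w=-3, z=2) -> B1->F, B3->S, B2->T, B4->T, B4->T, B4->F, B5->T, B5->T, B5->F, B6->F, B7->F; covered: B1=F, B2=T, B3=S, B4=T, B4=F, B5=T, B5=F, B6=F, B7=F
pool-wide coverage (11 outcomes): B1=F, B2=T, B3=S, B4=T, B4=F, B5=T, B5=F, B6=T, B6=F, B7=T, B7=F
every size-1 subset falls short of the 11 outcomes (best: 9/11)
inputs {1, 3} (size 2) cover everything; no size-2 subset with a lexicographically smaller index list covers all 11
Answer: 2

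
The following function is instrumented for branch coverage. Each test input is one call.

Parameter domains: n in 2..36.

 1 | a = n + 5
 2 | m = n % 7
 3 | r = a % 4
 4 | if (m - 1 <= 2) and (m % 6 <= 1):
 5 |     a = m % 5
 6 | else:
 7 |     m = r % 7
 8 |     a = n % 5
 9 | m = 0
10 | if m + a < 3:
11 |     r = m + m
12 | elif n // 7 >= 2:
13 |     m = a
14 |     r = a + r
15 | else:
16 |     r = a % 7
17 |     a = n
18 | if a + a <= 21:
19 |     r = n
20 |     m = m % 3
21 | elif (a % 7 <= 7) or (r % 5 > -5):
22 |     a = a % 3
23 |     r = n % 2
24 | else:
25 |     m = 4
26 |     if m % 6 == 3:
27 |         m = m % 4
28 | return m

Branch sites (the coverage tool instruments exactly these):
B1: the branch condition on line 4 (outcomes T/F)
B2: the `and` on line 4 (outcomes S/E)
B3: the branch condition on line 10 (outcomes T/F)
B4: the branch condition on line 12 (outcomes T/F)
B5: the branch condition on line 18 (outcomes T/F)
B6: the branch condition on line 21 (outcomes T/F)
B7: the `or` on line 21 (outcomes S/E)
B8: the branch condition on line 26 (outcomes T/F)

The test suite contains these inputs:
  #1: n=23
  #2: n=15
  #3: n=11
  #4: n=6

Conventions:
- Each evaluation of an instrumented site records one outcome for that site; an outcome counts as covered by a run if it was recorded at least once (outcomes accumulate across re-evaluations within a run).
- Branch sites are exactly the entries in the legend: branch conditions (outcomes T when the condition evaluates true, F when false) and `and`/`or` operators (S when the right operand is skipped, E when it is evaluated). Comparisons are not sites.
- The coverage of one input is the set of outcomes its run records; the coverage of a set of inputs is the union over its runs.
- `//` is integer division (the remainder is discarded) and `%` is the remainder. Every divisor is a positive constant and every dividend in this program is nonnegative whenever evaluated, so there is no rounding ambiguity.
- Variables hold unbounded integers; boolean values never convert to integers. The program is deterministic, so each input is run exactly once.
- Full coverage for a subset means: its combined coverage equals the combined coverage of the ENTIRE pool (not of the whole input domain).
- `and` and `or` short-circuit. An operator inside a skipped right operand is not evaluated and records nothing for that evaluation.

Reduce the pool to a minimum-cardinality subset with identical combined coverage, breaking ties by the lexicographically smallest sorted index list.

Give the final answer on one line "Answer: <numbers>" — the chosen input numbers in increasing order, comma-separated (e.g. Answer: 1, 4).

test 1 (n=23) fires B2->E, B1->F, B3->F, B4->T, B5->T; hits B1=F, B2=E, B3=F, B4=T, B5=T
test 2 (n=15) fires B2->E, B1->T, B3->T, B5->T; hits B1=T, B2=E, B3=T, B5=T
test 3 (n=11) fires B2->S, B1->F, B3->T, B5->T; hits B1=F, B2=S, B3=T, B5=T
test 4 (n=6) fires B2->S, B1->F, B3->T, B5->T; hits B1=F, B2=S, B3=T, B5=T
the full pool covers 8 outcomes: B1=T, B1=F, B2=S, B2=E, B3=T, B3=F, B4=T, B5=T
size 1 is not enough: best union over all size-1 subsets is 5/8
size 2 is not enough: best union over all size-2 subsets is 7/8
at size 3, {1, 2, 3} reaches all 8 outcomes; every lexicographically earlier size-3 subset fails

Answer: 1, 2, 3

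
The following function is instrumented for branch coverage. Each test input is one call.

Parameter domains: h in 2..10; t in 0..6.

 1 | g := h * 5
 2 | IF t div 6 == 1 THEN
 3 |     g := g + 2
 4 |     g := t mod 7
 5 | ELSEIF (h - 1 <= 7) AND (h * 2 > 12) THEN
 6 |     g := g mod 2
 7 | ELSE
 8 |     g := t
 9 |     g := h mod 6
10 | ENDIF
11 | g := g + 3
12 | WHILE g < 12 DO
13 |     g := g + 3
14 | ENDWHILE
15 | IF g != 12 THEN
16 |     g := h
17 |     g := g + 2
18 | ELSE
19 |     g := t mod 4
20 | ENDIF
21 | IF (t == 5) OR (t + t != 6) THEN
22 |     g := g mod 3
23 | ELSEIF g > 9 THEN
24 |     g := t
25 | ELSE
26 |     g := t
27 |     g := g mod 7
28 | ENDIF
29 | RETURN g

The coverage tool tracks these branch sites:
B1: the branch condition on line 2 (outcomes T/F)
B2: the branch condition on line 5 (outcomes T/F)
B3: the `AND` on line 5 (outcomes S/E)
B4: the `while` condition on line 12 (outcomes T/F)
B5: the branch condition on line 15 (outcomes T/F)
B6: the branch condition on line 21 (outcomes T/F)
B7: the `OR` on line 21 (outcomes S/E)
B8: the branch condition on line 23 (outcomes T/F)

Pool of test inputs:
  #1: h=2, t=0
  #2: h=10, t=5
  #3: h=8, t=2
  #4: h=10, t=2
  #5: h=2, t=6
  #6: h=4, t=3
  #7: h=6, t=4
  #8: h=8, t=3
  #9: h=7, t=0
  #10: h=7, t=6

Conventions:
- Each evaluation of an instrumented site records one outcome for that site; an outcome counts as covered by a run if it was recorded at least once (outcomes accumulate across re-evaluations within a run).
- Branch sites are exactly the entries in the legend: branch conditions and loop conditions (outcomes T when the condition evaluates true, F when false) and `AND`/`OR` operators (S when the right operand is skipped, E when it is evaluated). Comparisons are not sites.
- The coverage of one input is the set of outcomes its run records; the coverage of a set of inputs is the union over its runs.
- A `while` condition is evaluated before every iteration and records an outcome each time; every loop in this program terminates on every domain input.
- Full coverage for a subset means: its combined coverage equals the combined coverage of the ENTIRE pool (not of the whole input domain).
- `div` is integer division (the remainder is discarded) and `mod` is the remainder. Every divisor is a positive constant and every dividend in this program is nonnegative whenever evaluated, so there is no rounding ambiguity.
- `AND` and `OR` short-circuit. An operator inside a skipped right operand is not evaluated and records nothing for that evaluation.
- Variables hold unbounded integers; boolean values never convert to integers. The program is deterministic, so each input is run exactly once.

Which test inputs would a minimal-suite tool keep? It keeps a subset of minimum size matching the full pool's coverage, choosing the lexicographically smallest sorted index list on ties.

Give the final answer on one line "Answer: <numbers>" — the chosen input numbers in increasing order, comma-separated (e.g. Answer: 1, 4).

run #1 (h=2, t=0) runs B1->F, B3->E, B2->F, B4->T, B4->T, B4->T, B4->F, B5->T, B7->E, B6->T; records B1=F, B2=F, B3=E, B4=T, B4=F, B5=T, B6=T, B7=E
run #2 (h=10, t=5) runs B1->F, B3->S, B2->F, B4->T, B4->T, B4->F, B5->T, B7->S, B6->T; records B1=F, B2=F, B3=S, B4=T, B4=F, B5=T, B6=T, B7=S
run #3 (h=8, t=2) runs B1->F, B3->E, B2->T, B4->T, B4->T, B4->T, B4->F, B5->F, B7->E, B6->T; records B1=F, B2=T, B3=E, B4=T, B4=F, B5=F, B6=T, B7=E
run #4 (h=10, t=2) runs B1->F, B3->S, B2->F, B4->T, B4->T, B4->F, B5->T, B7->E, B6->T; records B1=F, B2=F, B3=S, B4=T, B4=F, B5=T, B6=T, B7=E
run #5 (h=2, t=6) runs B1->T, B4->T, B4->F, B5->F, B7->E, B6->T; records B1=T, B4=T, B4=F, B5=F, B6=T, B7=E
run #6 (h=4, t=3) runs B1->F, B3->E, B2->F, B4->T, B4->T, B4->F, B5->T, B7->E, B6->F, B8->F; records B1=F, B2=F, B3=E, B4=T, B4=F, B5=T, B6=F, B7=E, B8=F
run #7 (h=6, t=4) runs B1->F, B3->E, B2->F, B4->T, B4->T, B4->T, B4->F, B5->F, B7->E, B6->T; records B1=F, B2=F, B3=E, B4=T, B4=F, B5=F, B6=T, B7=E
run #8 (h=8, t=3) runs B1->F, B3->E, B2->T, B4->T, B4->T, B4->T, B4->F, B5->F, B7->E, B6->F, B8->F; records B1=F, B2=T, B3=E, B4=T, B4=F, B5=F, B6=F, B7=E, B8=F
run #9 (h=7, t=0) runs B1->F, B3->E, B2->T, B4->T, B4->T, B4->T, B4->F, B5->T, B7->E, B6->T; records B1=F, B2=T, B3=E, B4=T, B4=F, B5=T, B6=T, B7=E
run #10 (h=7, t=6) runs B1->T, B4->T, B4->F, B5->F, B7->E, B6->T; records B1=T, B4=T, B4=F, B5=F, B6=T, B7=E
pool-wide coverage (15 outcomes): B1=T, B1=F, B2=T, B2=F, B3=S, B3=E, B4=T, B4=F, B5=T, B5=F, B6=T, B6=F, B7=S, B7=E, B8=F
size 1 is not enough: best union over all size-1 subsets is 9/15
size 2 is not enough: best union over all size-2 subsets is 14/15
at size 3, {2, 5, 8} reaches all 15 outcomes; every lexicographically earlier size-3 subset fails

Answer: 2, 5, 8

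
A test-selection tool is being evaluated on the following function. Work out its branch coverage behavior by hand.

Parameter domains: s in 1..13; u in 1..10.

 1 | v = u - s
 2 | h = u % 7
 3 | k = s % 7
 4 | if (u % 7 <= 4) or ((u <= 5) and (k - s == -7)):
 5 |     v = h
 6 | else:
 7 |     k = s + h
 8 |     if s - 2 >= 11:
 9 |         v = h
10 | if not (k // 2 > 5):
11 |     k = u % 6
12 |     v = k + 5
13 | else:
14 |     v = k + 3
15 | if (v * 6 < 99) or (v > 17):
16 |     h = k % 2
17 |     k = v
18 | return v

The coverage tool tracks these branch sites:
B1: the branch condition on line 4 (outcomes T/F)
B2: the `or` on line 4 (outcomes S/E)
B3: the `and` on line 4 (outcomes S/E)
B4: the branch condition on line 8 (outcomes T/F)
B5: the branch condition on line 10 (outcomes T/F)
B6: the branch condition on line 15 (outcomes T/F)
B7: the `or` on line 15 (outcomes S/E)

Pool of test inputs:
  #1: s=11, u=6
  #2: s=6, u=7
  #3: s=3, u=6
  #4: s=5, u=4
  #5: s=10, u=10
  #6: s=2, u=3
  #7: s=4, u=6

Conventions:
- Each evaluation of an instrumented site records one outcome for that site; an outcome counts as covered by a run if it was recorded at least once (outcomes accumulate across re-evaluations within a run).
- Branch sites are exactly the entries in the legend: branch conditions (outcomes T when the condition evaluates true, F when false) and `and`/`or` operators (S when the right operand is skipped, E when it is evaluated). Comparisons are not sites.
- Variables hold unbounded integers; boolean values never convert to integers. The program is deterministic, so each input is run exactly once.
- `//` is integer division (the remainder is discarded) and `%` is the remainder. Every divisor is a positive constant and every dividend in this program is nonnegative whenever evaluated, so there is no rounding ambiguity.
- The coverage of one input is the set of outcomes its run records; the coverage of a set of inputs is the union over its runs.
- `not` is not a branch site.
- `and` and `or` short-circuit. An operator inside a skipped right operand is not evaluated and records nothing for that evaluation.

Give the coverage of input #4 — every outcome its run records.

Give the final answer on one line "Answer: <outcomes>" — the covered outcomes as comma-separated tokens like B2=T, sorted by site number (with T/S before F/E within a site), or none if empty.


Running input #4 (s=5, u=4), event by event:
  B2->S, B1->T, B5->T, B7->S, B6->T
deduplicating events, the covered set is: B1=T, B2=S, B5=T, B6=T, B7=S
Answer: B1=T, B2=S, B5=T, B6=T, B7=S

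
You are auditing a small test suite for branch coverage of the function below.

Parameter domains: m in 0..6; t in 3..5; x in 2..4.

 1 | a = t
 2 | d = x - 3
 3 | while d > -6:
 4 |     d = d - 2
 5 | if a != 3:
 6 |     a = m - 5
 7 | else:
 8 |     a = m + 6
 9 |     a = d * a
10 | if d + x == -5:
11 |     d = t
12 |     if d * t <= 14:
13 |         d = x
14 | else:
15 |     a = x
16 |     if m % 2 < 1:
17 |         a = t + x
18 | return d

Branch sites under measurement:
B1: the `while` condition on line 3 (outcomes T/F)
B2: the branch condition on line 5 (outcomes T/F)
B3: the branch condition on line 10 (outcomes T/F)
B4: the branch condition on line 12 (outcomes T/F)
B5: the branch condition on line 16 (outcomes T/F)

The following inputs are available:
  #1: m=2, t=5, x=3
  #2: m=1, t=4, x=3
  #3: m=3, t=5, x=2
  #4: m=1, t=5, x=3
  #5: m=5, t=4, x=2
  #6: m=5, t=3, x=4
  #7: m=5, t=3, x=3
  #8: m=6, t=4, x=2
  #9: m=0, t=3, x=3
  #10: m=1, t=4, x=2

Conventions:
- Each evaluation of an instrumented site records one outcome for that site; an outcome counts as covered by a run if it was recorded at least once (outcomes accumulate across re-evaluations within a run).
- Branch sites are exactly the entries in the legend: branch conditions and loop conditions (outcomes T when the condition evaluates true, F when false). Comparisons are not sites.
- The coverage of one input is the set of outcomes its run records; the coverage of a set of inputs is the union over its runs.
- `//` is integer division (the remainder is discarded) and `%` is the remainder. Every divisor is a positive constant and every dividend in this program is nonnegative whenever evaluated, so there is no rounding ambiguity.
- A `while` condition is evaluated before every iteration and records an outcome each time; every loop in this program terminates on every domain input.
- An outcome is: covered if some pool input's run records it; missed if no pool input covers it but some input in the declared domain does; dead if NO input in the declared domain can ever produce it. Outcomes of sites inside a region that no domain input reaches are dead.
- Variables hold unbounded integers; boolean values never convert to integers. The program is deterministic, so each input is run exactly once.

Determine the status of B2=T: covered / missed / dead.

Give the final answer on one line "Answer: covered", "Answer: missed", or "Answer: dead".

B2=T is recorded by pool input(s) 1, 2, 3, 4, 5, 8, 10 -> covered

Answer: covered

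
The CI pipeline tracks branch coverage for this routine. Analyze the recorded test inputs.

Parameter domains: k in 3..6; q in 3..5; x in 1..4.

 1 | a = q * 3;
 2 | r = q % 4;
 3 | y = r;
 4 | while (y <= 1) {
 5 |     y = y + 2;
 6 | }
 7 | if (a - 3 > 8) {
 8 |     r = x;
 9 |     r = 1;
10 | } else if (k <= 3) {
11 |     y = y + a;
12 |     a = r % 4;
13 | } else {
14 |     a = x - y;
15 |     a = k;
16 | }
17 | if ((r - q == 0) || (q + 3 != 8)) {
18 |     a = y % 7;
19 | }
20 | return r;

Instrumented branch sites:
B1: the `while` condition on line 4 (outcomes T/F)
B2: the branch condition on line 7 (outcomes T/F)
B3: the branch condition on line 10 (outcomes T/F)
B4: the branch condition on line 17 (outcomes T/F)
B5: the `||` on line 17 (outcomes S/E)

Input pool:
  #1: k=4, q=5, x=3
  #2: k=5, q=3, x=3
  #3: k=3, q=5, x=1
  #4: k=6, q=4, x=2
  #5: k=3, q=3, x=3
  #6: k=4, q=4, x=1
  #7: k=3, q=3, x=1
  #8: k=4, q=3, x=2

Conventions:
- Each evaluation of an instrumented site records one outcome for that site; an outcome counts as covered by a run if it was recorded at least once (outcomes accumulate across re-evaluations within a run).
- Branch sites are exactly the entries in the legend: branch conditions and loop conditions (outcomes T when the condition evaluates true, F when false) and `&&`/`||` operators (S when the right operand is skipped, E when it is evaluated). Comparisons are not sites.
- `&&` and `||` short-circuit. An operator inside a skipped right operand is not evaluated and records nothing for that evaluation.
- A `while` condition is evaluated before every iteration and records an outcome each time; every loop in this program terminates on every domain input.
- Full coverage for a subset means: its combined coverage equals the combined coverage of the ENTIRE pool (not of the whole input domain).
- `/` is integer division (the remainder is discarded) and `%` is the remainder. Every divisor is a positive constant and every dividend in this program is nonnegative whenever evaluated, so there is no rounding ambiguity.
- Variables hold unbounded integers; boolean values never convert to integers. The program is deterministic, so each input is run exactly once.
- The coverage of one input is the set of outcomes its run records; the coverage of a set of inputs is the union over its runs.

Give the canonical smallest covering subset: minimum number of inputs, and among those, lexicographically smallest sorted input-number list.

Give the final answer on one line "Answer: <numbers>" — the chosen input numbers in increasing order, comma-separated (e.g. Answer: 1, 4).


test 1 (k=4, q=5, x=3) hits B1=T, B1=F, B2=T, B4=F, B5=E
test 2 (k=5, q=3, x=3) hits B1=F, B2=F, B3=F, B4=T, B5=S
test 3 (k=3, q=5, x=1) hits B1=T, B1=F, B2=T, B4=F, B5=E
test 4 (k=6, q=4, x=2) hits B1=T, B1=F, B2=T, B4=T, B5=E
test 5 (k=3, q=3, x=3) hits B1=F, B2=F, B3=T, B4=T, B5=S
test 6 (k=4, q=4, x=1) hits B1=T, B1=F, B2=T, B4=T, B5=E
test 7 (k=3, q=3, x=1) hits B1=F, B2=F, B3=T, B4=T, B5=S
test 8 (k=4, q=3, x=2) hits B1=F, B2=F, B3=F, B4=T, B5=S
pool-wide coverage (10 outcomes): B1=T, B1=F, B2=T, B2=F, B3=T, B3=F, B4=T, B4=F, B5=S, B5=E
every size-1 subset falls short of the 10 outcomes (best: 5/10)
every size-2 subset falls short of the 10 outcomes (best: 9/10)
the canonical winner is {1, 2, 5}: size 3, full 10-outcome coverage, earliest index list among size-3 covers
Answer: 1, 2, 5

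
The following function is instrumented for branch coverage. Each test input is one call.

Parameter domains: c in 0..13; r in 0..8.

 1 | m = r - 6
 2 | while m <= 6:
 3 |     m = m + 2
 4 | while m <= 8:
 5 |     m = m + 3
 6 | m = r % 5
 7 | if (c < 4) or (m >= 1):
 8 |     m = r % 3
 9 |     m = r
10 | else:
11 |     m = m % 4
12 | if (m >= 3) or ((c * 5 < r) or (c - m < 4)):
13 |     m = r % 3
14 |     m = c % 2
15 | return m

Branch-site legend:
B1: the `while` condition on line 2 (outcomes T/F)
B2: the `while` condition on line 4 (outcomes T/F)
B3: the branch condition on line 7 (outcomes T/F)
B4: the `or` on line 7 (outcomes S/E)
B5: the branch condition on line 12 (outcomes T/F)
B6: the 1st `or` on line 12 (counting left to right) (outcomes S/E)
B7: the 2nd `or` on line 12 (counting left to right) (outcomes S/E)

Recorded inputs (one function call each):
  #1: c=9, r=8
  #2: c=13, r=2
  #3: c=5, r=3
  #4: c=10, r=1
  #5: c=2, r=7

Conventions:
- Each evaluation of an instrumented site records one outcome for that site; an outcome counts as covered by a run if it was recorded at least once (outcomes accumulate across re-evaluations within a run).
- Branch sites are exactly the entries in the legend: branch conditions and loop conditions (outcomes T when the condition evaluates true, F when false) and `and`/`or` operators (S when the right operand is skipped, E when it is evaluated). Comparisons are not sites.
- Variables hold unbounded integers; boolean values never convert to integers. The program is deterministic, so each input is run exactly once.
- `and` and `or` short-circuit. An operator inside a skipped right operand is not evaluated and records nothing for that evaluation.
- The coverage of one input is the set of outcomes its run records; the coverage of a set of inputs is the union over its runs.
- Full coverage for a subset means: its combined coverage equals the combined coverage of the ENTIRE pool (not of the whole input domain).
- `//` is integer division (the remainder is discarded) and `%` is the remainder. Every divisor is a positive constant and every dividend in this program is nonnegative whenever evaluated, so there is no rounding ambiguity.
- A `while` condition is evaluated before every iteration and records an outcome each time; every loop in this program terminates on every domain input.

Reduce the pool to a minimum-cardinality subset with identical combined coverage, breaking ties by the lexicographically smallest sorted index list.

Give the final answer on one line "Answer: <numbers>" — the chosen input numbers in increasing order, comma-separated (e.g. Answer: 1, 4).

input #1, c=9, r=8: events B1->T, B1->T, B1->T, B1->F, B2->T, B2->F, B4->E, B3->T, B6->S, B5->T; outcomes B1=T, B1=F, B2=T, B2=F, B3=T, B4=E, B5=T, B6=S
input #2, c=13, r=2: events B1->T, B1->T, B1->T, B1->T, B1->T, B1->T, B1->F, B2->T, B2->F, B4->E, B3->T, B6->E, B7->E, B5->F; outcomes B1=T, B1=F, B2=T, B2=F, B3=T, B4=E, B5=F, B6=E, B7=E
input #3, c=5, r=3: events B1->T, B1->T, B1->T, B1->T, B1->T, B1->F, B2->T, B2->F, B4->E, B3->T, B6->S, B5->T; outcomes B1=T, B1=F, B2=T, B2=F, B3=T, B4=E, B5=T, B6=S
input #4, c=10, r=1: events B1->T, B1->T, B1->T, B1->T, B1->T, B1->T, B1->F, B2->T, B2->F, B4->E, B3->T, B6->E, B7->E, B5->F; outcomes B1=T, B1=F, B2=T, B2=F, B3=T, B4=E, B5=F, B6=E, B7=E
input #5, c=2, r=7: events B1->T, B1->T, B1->T, B1->F, B2->T, B2->F, B4->S, B3->T, B6->S, B5->T; outcomes B1=T, B1=F, B2=T, B2=F, B3=T, B4=S, B5=T, B6=S
union over all inputs: B1=T, B1=F, B2=T, B2=F, B3=T, B4=S, B4=E, B5=T, B5=F, B6=S, B6=E, B7=E (12 outcomes)
every size-1 subset falls short of the 12 outcomes (best: 9/12)
inputs {2, 5} (size 2) cover everything; no size-2 subset with a lexicographically smaller index list covers all 12

Answer: 2, 5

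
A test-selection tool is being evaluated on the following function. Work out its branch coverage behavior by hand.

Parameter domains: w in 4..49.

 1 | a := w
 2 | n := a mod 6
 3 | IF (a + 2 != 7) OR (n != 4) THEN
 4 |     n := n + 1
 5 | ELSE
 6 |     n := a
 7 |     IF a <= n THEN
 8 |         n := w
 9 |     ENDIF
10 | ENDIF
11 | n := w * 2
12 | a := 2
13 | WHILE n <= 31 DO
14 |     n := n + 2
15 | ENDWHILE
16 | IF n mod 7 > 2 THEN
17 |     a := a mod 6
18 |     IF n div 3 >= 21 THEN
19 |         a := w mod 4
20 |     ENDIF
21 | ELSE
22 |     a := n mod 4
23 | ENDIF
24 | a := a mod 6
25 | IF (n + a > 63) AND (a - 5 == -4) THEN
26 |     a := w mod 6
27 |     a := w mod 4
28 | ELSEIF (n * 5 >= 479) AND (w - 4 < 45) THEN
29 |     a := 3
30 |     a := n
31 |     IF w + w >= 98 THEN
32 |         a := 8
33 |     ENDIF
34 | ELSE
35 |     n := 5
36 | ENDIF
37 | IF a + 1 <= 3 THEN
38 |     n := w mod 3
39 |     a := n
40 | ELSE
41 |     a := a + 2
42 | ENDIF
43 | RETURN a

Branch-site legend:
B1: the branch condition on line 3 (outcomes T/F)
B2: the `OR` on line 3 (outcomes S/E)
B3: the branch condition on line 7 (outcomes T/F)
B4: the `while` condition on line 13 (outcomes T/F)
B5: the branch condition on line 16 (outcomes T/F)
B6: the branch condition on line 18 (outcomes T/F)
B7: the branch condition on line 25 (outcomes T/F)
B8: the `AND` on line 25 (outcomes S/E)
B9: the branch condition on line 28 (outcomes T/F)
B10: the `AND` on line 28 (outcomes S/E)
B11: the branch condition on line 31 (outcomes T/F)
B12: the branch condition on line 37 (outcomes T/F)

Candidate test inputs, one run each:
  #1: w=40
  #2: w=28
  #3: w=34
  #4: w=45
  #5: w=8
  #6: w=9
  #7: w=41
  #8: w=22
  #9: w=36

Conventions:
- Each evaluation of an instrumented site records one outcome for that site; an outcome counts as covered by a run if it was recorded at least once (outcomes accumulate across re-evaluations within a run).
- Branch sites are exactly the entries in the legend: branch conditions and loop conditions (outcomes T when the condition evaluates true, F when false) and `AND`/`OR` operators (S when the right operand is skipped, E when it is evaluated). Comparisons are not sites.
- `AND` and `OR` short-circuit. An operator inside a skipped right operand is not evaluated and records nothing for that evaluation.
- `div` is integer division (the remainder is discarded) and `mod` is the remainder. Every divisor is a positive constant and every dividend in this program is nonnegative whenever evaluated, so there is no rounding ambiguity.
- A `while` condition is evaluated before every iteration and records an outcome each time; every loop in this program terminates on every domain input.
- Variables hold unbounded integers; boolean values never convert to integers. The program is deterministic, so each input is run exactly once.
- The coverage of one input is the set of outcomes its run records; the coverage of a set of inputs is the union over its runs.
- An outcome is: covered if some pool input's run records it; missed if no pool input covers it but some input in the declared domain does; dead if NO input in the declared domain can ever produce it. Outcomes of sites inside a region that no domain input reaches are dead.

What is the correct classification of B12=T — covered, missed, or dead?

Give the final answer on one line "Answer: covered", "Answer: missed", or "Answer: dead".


B12=T is recorded by pool input(s) 1, 2, 3, 4, 5, 6, 7, 8, 9 -> covered
Answer: covered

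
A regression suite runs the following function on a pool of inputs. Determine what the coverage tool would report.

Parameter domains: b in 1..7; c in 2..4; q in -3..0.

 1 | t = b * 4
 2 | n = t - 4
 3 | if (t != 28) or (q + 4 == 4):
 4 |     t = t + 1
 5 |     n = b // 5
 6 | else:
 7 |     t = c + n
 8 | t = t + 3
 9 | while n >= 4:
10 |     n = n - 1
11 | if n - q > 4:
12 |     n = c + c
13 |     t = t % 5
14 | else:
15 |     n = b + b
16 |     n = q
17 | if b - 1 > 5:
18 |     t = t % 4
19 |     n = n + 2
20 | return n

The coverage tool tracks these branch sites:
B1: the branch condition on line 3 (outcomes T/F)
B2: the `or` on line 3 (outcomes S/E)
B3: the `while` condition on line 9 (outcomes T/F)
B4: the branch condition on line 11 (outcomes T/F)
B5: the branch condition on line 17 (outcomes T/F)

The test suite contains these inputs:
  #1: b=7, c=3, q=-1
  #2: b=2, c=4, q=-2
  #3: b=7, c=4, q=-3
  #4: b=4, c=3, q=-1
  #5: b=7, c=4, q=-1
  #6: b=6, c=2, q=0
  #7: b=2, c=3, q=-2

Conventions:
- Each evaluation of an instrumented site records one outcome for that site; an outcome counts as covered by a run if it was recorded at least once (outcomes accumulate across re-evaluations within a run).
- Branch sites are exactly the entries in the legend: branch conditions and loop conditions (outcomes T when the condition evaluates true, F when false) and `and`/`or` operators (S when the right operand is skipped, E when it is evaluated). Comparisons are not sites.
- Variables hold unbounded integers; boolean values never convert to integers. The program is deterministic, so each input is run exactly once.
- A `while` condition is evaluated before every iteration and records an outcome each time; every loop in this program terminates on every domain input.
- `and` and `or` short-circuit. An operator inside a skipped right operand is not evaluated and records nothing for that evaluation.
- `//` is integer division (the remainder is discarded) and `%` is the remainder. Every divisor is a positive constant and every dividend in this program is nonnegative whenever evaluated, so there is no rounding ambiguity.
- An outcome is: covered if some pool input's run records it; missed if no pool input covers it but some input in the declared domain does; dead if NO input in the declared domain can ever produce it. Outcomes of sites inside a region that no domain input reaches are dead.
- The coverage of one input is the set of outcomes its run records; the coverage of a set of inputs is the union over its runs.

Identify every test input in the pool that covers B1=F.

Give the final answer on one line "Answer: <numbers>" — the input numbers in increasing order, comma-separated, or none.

input #1 (b=7, c=3, q=-1): records B1=F
input #2 (b=2, c=4, q=-2): does not record B1=F
input #3 (b=7, c=4, q=-3): records B1=F
input #4 (b=4, c=3, q=-1): does not record B1=F
input #5 (b=7, c=4, q=-1): records B1=F
input #6 (b=6, c=2, q=0): does not record B1=F
input #7 (b=2, c=3, q=-2): does not record B1=F

Answer: 1, 3, 5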